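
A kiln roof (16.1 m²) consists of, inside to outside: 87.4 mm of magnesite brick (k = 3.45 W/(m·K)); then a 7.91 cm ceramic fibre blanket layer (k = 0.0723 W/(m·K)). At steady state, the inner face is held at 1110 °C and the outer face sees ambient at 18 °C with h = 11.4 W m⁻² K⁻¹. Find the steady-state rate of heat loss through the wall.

Q = 14600 W

Treat each layer as a resistance in series:
  R_magnesite brick = L/(kA) = 0.0874/(3.45·16.1) = 0.001573 K/W
  R_ceramic fibre blanket = L/(kA) = 0.0791/(0.0723·16.1) = 0.06795 K/W
  R_conv,out = 1/(hA) = 1/(11.4·16.1) = 0.005448 K/W
ΣR = 0.001573 + 0.06795 + 0.005448 = 0.07497 K/W
Q = ΔT/ΣR = (1110 °C − 18 °C)/0.07497 = 14600 W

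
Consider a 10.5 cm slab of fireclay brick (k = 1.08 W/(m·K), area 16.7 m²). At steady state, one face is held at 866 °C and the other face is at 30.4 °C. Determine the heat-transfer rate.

Q = kA·ΔT/L = 1.08 × 16.7 × |866 °C − 30.4 °C| / 0.105 = 1.44×10^5 W

Q = 1.44×10^5 W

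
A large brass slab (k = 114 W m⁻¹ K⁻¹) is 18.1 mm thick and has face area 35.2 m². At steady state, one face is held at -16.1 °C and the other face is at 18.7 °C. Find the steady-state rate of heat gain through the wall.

Q = 7720 kW

Q = kA·ΔT/L = 114 × 35.2 × |-16.1 °C − 18.7 °C| / 0.0181 = 7.72×10^6 W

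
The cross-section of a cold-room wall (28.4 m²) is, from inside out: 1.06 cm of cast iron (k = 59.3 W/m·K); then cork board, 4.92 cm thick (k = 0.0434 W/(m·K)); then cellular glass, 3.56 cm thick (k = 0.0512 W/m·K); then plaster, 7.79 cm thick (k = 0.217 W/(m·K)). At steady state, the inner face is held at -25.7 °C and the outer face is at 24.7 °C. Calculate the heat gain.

Treat each layer as a resistance in series:
  R_cast iron = L/(kA) = 0.0106/(59.3·28.4) = 6.294×10^-6 K/W
  R_cork board = L/(kA) = 0.0492/(0.0434·28.4) = 0.03992 K/W
  R_cellular glass = L/(kA) = 0.0356/(0.0512·28.4) = 0.02448 K/W
  R_plaster = L/(kA) = 0.0779/(0.217·28.4) = 0.01264 K/W
ΣR = 6.294×10^-6 + 0.03992 + 0.02448 + 0.01264 = 0.07705 K/W
Q = ΔT/ΣR = (-25.7 °C − 24.7 °C)/0.07705 = -654 W
(Negative Q ⇒ heat flows inward; heat gain = 654 W.)

Q = 654 W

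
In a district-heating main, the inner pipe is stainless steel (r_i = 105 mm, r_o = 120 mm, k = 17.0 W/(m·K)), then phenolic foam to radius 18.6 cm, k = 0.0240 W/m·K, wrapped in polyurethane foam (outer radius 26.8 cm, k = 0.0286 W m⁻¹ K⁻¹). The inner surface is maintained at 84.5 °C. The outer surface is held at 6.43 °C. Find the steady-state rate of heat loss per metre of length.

Resistance network (inner→outer):
  R'_stainless steel = ln(0.120/0.105)/(2πk) = 0.1335/(2π·17.0) = 0.001250 m·K/W
  R'_phenolic foam = ln(0.186/0.120)/(2πk) = 0.4383/(2π·0.0240) = 2.906 m·K/W
  R'_polyurethane foam = ln(0.268/0.186)/(2πk) = 0.3652/(2π·0.0286) = 2.033 m·K/W
ΣR = 0.001250 + 2.906 + 2.033 = 4.940 m·K/W
Q' = ΔT/ΣR = (84.5 °C − 6.43 °C)/4.940 = 15.8 W/m

Q' = 15.8 W/m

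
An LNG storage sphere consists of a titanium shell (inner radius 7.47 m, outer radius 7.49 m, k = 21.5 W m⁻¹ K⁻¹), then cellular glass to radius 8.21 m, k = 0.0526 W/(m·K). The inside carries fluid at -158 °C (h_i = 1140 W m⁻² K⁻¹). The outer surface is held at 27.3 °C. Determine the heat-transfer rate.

Resistance network (inner→outer):
  R_conv,in = 1/(4πr²h) = 1/(4π·7.47²·1140) = 1.251×10^-6 K/W
  R_titanium = (1/7.47 − 1/7.49)/(4πk) = 3.575×10^-4/(4π·21.5) = 1.323×10^-6 K/W
  R_cellular glass = (1/7.49 − 1/8.21)/(4πk) = 0.01171/(4π·0.0526) = 0.01771 K/W
ΣR = 1.251×10^-6 + 1.323×10^-6 + 0.01771 = 0.01771 K/W
Q = ΔT/ΣR = (-158 °C − 27.3 °C)/0.01771 = -10500 W
(Negative Q ⇒ heat flows inward; heat gain = 10500 W.)

Q = 10.5 kW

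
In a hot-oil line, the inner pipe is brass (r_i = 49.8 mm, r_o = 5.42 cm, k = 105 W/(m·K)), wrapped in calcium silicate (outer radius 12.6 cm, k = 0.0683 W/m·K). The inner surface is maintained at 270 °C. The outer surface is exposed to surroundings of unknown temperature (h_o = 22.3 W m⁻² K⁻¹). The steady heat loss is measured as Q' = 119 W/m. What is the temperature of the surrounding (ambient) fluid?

Series resistances:
  R'_brass = ln(0.0542/0.0498)/(2πk) = 0.08467/(2π·105) = 1.283×10^-4 m·K/W
  R'_calcium silicate = ln(0.126/0.0542)/(2πk) = 0.8436/(2π·0.0683) = 1.966 m·K/W
  R'_conv,out = 1/(2πr h) = 1/(2π·0.126·22.3) = 0.05664 m·K/W
ΣR = 2.023 m·K/W
ΔT = Q'·ΣR = 119 × 2.023 = 240.7 K
Heat flows outward, so T_out = T_in − ΔT = 270 − 240.7 = 29.3 °C

T_out = 29.3 °C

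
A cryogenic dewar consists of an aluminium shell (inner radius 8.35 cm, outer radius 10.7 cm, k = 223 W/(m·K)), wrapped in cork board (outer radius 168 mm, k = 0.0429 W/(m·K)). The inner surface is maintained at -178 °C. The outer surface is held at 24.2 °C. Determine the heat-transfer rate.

Series thermal resistances, inner to outer:
  R_aluminium = (1/0.0835 − 1/0.107)/(4πk) = 2.630/(4π·223) = 9.386×10^-4 K/W
  R_cork board = (1/0.107 − 1/0.168)/(4πk) = 3.393/(4π·0.0429) = 6.295 K/W
ΣR = 9.386×10^-4 + 6.295 = 6.296 K/W
Q = ΔT/ΣR = (-178 °C − 24.2 °C)/6.296 = -32.1 W
(Negative Q ⇒ heat flows inward; heat gain = 32.1 W.)

Q = 32.1 W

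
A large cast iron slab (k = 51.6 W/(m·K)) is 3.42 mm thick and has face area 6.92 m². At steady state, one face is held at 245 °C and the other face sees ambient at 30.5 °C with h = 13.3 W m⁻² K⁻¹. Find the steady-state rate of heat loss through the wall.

Treat each layer as a resistance in series:
  R_cast iron = L/(kA) = 0.00342/(51.6·6.92) = 9.578×10^-6 K/W
  R_conv,out = 1/(hA) = 1/(13.3·6.92) = 0.01087 K/W
ΣR = 9.578×10^-6 + 0.01087 = 0.01088 K/W
Q = ΔT/ΣR = (245 °C − 30.5 °C)/0.01088 = 19700 W

Q = 19700 W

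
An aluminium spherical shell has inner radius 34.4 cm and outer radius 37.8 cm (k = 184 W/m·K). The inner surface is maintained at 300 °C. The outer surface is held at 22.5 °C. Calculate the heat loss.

Q = 4πk·ΔT/(1/r₁ − 1/r₂) = 4π × 184 × 277.5 / (1/0.344 − 1/0.378) = 2.45×10^6 W

Q = 2450 kW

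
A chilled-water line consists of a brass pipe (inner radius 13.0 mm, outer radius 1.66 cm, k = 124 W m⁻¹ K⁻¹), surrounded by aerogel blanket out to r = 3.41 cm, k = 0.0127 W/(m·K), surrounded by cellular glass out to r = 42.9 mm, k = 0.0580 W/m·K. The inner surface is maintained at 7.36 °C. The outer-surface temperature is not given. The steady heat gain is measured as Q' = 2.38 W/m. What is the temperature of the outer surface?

Series resistances:
  R'_brass = ln(0.0166/0.0130)/(2πk) = 0.2445/(2π·124) = 3.138×10^-4 m·K/W
  R'_aerogel blanket = ln(0.0341/0.0166)/(2πk) = 0.7199/(2π·0.0127) = 9.022 m·K/W
  R'_cellular glass = ln(0.0429/0.0341)/(2πk) = 0.2296/(2π·0.0580) = 0.6300 m·K/W
ΣR = 9.652 m·K/W
ΔT = Q'·ΣR = 2.38 × 9.652 = 22.97 K
Heat flows inward, so T_out = T_in + ΔT = 7.36 + 22.97 = 30.3 °C

T_out = 30.3 °C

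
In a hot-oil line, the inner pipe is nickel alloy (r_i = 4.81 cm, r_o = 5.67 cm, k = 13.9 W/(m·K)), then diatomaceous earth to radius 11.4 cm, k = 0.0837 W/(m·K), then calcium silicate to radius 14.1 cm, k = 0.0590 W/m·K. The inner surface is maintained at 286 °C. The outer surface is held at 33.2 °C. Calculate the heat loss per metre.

Q' = 133 W/m

Treat each layer as a resistance in series:
  R'_nickel alloy = ln(0.0567/0.0481)/(2πk) = 0.1645/(2π·13.9) = 0.001883 m·K/W
  R'_diatomaceous earth = ln(0.114/0.0567)/(2πk) = 0.6984/(2π·0.0837) = 1.328 m·K/W
  R'_calcium silicate = ln(0.141/0.114)/(2πk) = 0.2126/(2π·0.0590) = 0.5734 m·K/W
ΣR = 0.001883 + 1.328 + 0.5734 = 1.903 m·K/W
Q' = ΔT/ΣR = (286 °C − 33.2 °C)/1.903 = 133 W/m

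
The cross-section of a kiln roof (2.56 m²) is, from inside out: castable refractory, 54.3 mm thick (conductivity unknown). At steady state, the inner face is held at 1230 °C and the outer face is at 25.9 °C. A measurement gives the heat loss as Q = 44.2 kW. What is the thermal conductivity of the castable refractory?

k = 0.779 W/m·K

ΣR = ΔT/Q = |1230 − 25.9|/44200 = 0.02724 K/W
L/(kA) = 0.02724 ⇒ k = 0.0543/(0.02724·2.56) = 0.779 W/m·K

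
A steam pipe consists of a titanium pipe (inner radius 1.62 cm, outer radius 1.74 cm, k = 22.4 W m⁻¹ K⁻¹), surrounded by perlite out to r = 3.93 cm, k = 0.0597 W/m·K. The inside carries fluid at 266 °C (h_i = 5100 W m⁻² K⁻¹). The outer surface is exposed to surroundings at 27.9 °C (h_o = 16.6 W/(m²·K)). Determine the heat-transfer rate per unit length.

Series thermal resistances, inner to outer:
  R'_conv,in = 1/(2πr h) = 1/(2π·0.0162·5100) = 0.001926 m·K/W
  R'_titanium = ln(0.0174/0.0162)/(2πk) = 0.07146/(2π·22.4) = 5.077×10^-4 m·K/W
  R'_perlite = ln(0.0393/0.0174)/(2πk) = 0.8148/(2π·0.0597) = 2.172 m·K/W
  R'_conv,out = 1/(2πr h) = 1/(2π·0.0393·16.6) = 0.2440 m·K/W
ΣR = 0.001926 + 5.077×10^-4 + 2.172 + 0.2440 = 2.418 m·K/W
Q' = ΔT/ΣR = (266 °C − 27.9 °C)/2.418 = 98.5 W/m

Q' = 98.5 W/m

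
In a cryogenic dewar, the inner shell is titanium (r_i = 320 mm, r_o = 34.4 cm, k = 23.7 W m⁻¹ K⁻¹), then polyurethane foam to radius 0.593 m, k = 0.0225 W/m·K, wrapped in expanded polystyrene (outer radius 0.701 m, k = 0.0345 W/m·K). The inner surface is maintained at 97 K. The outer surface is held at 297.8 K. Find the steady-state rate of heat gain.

Series thermal resistances, inner to outer:
  R_titanium = (1/0.320 − 1/0.344)/(4πk) = 0.2180/(4π·23.7) = 7.321×10^-4 K/W
  R_polyurethane foam = (1/0.344 − 1/0.593)/(4πk) = 1.221/(4π·0.0225) = 4.317 K/W
  R_expanded polystyrene = (1/0.593 − 1/0.701)/(4πk) = 0.2598/(4π·0.0345) = 0.5993 K/W
ΣR = 7.321×10^-4 + 4.317 + 0.5993 = 4.917 K/W
Q = ΔT/ΣR = (97 K − 297.8 K)/4.917 = -40.8 W
(Negative Q ⇒ heat flows inward; heat gain = 40.8 W.)

Q = 40.8 W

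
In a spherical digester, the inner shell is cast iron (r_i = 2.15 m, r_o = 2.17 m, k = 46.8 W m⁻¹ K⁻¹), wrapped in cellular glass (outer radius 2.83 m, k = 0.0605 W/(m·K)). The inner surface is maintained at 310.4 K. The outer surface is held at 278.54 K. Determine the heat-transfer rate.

Q = 225 W

Resistance network (inner→outer):
  R_cast iron = (1/2.15 − 1/2.17)/(4πk) = 0.004287/(4π·46.8) = 7.289×10^-6 K/W
  R_cellular glass = (1/2.17 − 1/2.83)/(4πk) = 0.1075/(4π·0.0605) = 0.1414 K/W
ΣR = 7.289×10^-6 + 0.1414 = 0.1414 K/W
Q = ΔT/ΣR = (310.4 K − 278.54 K)/0.1414 = 225 W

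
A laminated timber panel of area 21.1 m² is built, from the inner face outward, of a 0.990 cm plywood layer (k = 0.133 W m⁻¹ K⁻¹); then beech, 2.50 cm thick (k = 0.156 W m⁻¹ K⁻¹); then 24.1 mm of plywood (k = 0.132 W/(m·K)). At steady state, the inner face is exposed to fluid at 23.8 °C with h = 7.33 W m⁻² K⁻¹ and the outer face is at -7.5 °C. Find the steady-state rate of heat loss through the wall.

Q = 1190 W

Series thermal resistances, inner to outer:
  R_conv,in = 1/(hA) = 1/(7.33·21.1) = 0.006466 K/W
  R_plywood = L/(kA) = 0.00990/(0.133·21.1) = 0.003528 K/W
  R_beech = L/(kA) = 0.0250/(0.156·21.1) = 0.007595 K/W
  R_plywood = L/(kA) = 0.0241/(0.132·21.1) = 0.008653 K/W
ΣR = 0.006466 + 0.003528 + 0.007595 + 0.008653 = 0.02624 K/W
Q = ΔT/ΣR = (23.8 °C − -7.5 °C)/0.02624 = 1190 W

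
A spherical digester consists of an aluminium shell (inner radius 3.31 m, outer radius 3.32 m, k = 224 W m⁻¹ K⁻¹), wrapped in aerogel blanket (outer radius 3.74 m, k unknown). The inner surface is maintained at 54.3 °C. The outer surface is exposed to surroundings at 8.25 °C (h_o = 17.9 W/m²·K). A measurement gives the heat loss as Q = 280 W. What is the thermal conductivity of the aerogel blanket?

k = 0.0164 W/m·K

ΣR = ΔT/Q = |54.3 − 8.25|/280 = 0.1645 K/W
Known resistances:
  R_aluminium = (1/3.31 − 1/3.32)/(4πk) = 9.100×10^-4/(4π·224) = 3.233×10^-7 K/W
  R_conv,out = 1/(4πr²h) = 1/(4π·3.74²·17.9) = 3.178×10^-4 K/W
R_aerogel blanket = ΣR − ΣR_known = 0.1645 − 3.181×10^-4 = 0.1642 K/W
(1/r₁−1/r₂)/(4πk) = 0.1642 ⇒ k = 0.03383/(4π·0.1642) = 0.0164 W/m·K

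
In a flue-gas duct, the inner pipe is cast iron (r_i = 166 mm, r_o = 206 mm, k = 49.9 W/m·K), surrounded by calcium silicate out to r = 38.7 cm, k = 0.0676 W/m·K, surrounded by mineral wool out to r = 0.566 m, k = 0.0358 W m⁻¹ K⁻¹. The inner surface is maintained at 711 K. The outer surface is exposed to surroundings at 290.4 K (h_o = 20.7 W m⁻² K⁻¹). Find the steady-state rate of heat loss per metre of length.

Q' = 132 W/m

Treat each layer as a resistance in series:
  R'_cast iron = ln(0.206/0.166)/(2πk) = 0.2159/(2π·49.9) = 6.886×10^-4 m·K/W
  R'_calcium silicate = ln(0.387/0.206)/(2πk) = 0.6305/(2π·0.0676) = 1.485 m·K/W
  R'_mineral wool = ln(0.566/0.387)/(2πk) = 0.3802/(2π·0.0358) = 1.690 m·K/W
  R'_conv,out = 1/(2πr h) = 1/(2π·0.566·20.7) = 0.01358 m·K/W
ΣR = 6.886×10^-4 + 1.485 + 1.690 + 0.01358 = 3.189 m·K/W
Q' = ΔT/ΣR = (711 K − 290.4 K)/3.189 = 132 W/m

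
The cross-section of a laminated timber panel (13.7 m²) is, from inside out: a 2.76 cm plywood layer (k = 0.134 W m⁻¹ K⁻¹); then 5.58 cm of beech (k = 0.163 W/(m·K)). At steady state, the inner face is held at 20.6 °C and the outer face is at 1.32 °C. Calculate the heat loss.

Treat each layer as a resistance in series:
  R_plywood = L/(kA) = 0.0276/(0.134·13.7) = 0.01503 K/W
  R_beech = L/(kA) = 0.0558/(0.163·13.7) = 0.02499 K/W
ΣR = 0.01503 + 0.02499 = 0.04002 K/W
Q = ΔT/ΣR = (20.6 °C − 1.32 °C)/0.04002 = 482 W

Q = 482 W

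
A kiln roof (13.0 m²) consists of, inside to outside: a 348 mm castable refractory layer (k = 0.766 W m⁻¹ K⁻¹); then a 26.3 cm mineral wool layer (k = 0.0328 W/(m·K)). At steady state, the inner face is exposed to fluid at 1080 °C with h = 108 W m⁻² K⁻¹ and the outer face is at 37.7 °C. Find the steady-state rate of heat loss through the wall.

Q = 1600 W

Series thermal resistances, inner to outer:
  R_conv,in = 1/(hA) = 1/(108·13.0) = 7.123×10^-4 K/W
  R_castable refractory = L/(kA) = 0.348/(0.766·13.0) = 0.03495 K/W
  R_mineral wool = L/(kA) = 0.263/(0.0328·13.0) = 0.6168 K/W
ΣR = 7.123×10^-4 + 0.03495 + 0.6168 = 0.6525 K/W
Q = ΔT/ΣR = (1080 °C − 37.7 °C)/0.6525 = 1600 W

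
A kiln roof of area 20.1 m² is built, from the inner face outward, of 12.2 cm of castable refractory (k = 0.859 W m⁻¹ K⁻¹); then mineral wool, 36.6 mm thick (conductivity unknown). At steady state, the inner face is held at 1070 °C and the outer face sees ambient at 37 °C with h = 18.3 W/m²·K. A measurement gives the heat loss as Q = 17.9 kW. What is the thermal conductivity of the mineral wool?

k = 0.0380 W/m·K

ΣR = ΔT/Q = |1070 − 37|/17900 = 0.05771 K/W
Known resistances:
  R_castable refractory = L/(kA) = 0.122/(0.859·20.1) = 0.007066 K/W
  R_conv,out = 1/(hA) = 1/(18.3·20.1) = 0.002719 K/W
R_mineral wool = ΣR − ΣR_known = 0.05771 − 0.009785 = 0.04792 K/W
L/(kA) = 0.04792 ⇒ k = 0.0366/(0.04792·20.1) = 0.0380 W/m·K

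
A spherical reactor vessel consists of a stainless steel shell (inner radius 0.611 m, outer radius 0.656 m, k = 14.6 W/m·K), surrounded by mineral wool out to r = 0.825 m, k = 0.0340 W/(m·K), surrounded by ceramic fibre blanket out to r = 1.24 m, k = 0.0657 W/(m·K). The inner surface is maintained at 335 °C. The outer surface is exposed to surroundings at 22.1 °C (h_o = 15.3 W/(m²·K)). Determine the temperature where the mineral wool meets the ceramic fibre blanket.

Resistance network (inner→outer):
  R_stainless steel = (1/0.611 − 1/0.656)/(4πk) = 0.1123/(4π·14.6) = 6.119×10^-4 K/W
  R_mineral wool = (1/0.656 − 1/0.825)/(4πk) = 0.3123/(4π·0.0340) = 0.7309 K/W
  R_ceramic fibre blanket = (1/0.825 − 1/1.24)/(4πk) = 0.4057/(4π·0.0657) = 0.4914 K/W
  R_conv,out = 1/(4πr²h) = 1/(4π·1.24²·15.3) = 0.003383 K/W
ΣR = 6.119×10^-4 + 0.7309 + 0.4914 + 0.003383 = 1.226 K/W
Q = ΔT/ΣR = (335 °C − 22.1 °C)/1.226 = 255.2 W
From the inner boundary to the mineral wool/ceramic fibre blanket interface, ΣR_partial = 0.7315 K/W.
T_interface = T_in − Q·ΣR_partial = 335 °C − (255.2)(0.7315) = 148 °C

T = 148 °C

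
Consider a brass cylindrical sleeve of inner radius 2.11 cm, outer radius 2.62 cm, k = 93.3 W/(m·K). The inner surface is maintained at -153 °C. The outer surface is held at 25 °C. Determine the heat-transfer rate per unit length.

Q' = 482 kW/m

Q' = 2πk·ΔT/ln(r₂/r₁) = 2π × 93.3 × 178 / ln(0.0262/0.0211) = 4.82×10^5 W/m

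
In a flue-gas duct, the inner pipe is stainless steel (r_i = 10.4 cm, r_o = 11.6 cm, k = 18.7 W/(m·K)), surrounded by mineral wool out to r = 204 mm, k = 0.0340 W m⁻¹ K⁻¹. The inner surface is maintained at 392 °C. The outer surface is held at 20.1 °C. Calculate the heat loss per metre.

Q' = 141 W/m

Resistance network (inner→outer):
  R'_stainless steel = ln(0.116/0.104)/(2πk) = 0.1092/(2π·18.7) = 9.294×10^-4 m·K/W
  R'_mineral wool = ln(0.204/0.116)/(2πk) = 0.5645/(2π·0.0340) = 2.643 m·K/W
ΣR = 9.294×10^-4 + 2.643 = 2.644 m·K/W
Q' = ΔT/ΣR = (392 °C − 20.1 °C)/2.644 = 141 W/m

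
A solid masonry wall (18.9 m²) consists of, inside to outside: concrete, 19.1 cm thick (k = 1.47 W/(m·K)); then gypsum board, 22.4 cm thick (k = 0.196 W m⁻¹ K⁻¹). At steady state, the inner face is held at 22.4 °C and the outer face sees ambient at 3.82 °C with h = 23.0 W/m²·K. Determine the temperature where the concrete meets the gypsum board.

Series thermal resistances, inner to outer:
  R_concrete = L/(kA) = 0.191/(1.47·18.9) = 0.006875 K/W
  R_gypsum board = L/(kA) = 0.224/(0.196·18.9) = 0.06047 K/W
  R_conv,out = 1/(hA) = 1/(23.0·18.9) = 0.002300 K/W
ΣR = 0.006875 + 0.06047 + 0.002300 = 0.06964 K/W
Q = ΔT/ΣR = (22.4 °C − 3.82 °C)/0.06964 = 266.8 W
From the inner boundary to the concrete/gypsum board interface, ΣR_partial = 0.006875 K/W.
T_interface = T_in − Q·ΣR_partial = 22.4 °C − (266.8)(0.006875) = 20.6 °C

T = 20.6 °C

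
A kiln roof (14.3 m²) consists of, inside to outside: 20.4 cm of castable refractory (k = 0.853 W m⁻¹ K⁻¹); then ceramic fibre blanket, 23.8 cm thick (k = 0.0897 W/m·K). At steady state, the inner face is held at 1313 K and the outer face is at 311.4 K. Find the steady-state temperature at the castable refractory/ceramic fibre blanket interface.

T = 1230 K

Series thermal resistances, inner to outer:
  R_castable refractory = L/(kA) = 0.204/(0.853·14.3) = 0.01672 K/W
  R_ceramic fibre blanket = L/(kA) = 0.238/(0.0897·14.3) = 0.1855 K/W
ΣR = 0.01672 + 0.1855 = 0.2022 K/W
Q = ΔT/ΣR = (1313 K − 311.4 K)/0.2022 = 4954 W
From the inner boundary to the castable refractory/ceramic fibre blanket interface, ΣR_partial = 0.01672 K/W.
T_interface = T_in − Q·ΣR_partial = 1313 K − (4954)(0.01672) = 1230 K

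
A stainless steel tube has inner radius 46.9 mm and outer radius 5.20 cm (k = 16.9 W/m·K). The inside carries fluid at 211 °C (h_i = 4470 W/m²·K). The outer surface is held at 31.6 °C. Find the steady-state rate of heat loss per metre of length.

Series thermal resistances, inner to outer:
  R'_conv,in = 1/(2πr h) = 1/(2π·0.0469·4470) = 7.592×10^-4 m·K/W
  R'_stainless steel = ln(0.0520/0.0469)/(2πk) = 0.1032/(2π·16.9) = 9.721×10^-4 m·K/W
ΣR = 7.592×10^-4 + 9.721×10^-4 = 0.001731 m·K/W
Q' = ΔT/ΣR = (211 °C − 31.6 °C)/0.001731 = 1.04×10^5 W/m

Q' = 104 kW/m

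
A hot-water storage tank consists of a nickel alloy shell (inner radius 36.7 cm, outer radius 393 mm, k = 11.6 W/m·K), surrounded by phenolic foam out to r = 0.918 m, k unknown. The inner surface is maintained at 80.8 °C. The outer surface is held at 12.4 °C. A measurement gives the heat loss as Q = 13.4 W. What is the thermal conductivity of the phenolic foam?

k = 0.0227 W/m·K

ΣR = ΔT/Q = |80.8 − 12.4|/13.4 = 5.104 K/W
Known resistances:
  R_nickel alloy = (1/0.367 − 1/0.393)/(4πk) = 0.1803/(4π·11.6) = 0.001237 K/W
R_phenolic foam = ΣR − ΣR_known = 5.104 − 0.001237 = 5.103 K/W
(1/r₁−1/r₂)/(4πk) = 5.103 ⇒ k = 1.455/(4π·5.103) = 0.0227 W/m·K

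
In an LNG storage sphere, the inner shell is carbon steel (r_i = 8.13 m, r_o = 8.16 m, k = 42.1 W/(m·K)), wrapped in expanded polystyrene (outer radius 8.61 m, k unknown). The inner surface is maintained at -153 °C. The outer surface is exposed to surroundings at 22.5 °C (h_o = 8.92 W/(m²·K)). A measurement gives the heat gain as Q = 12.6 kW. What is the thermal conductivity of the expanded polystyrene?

ΣR = ΔT/Q = |-153 − 22.5|/12600 = 0.01393 K/W
Known resistances:
  R_carbon steel = (1/8.13 − 1/8.16)/(4πk) = 4.522×10^-4/(4π·42.1) = 8.548×10^-7 K/W
  R_conv,out = 1/(4πr²h) = 1/(4π·8.61²·8.92) = 1.203×10^-4 K/W
R_expanded polystyrene = ΣR − ΣR_known = 0.01393 − 1.212×10^-4 = 0.01381 K/W
(1/r₁−1/r₂)/(4πk) = 0.01381 ⇒ k = 0.006405/(4π·0.01381) = 0.0369 W/m·K

k = 0.0369 W/m·K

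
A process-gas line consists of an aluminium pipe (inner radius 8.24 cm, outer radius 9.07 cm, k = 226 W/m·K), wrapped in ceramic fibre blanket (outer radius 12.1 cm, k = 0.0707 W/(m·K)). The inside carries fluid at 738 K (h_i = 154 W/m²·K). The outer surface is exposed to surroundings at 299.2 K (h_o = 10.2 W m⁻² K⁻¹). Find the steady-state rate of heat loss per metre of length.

Treat each layer as a resistance in series:
  R'_conv,in = 1/(2πr h) = 1/(2π·0.0824·154) = 0.01254 m·K/W
  R'_aluminium = ln(0.0907/0.0824)/(2πk) = 0.09597/(2π·226) = 6.759×10^-5 m·K/W
  R'_ceramic fibre blanket = ln(0.121/0.0907)/(2πk) = 0.2882/(2π·0.0707) = 0.6489 m·K/W
  R'_conv,out = 1/(2πr h) = 1/(2π·0.121·10.2) = 0.1290 m·K/W
ΣR = 0.01254 + 6.759×10^-5 + 0.6489 + 0.1290 = 0.7905 m·K/W
Q' = ΔT/ΣR = (738 K − 299.2 K)/0.7905 = 555 W/m

Q' = 555 W/m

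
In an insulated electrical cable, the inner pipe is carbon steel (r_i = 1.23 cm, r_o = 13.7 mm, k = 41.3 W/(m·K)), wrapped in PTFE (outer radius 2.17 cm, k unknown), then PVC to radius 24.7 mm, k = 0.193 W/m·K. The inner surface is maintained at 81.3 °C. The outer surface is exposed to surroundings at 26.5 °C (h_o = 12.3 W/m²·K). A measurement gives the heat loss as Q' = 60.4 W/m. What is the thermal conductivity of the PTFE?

ΣR = ΔT/Q' = |81.3 − 26.5|/60.4 = 0.9073 m·K/W
Known resistances:
  R'_carbon steel = ln(0.0137/0.0123)/(2πk) = 0.1078/(2π·41.3) = 4.154×10^-4 m·K/W
  R'_PVC = ln(0.0247/0.0217)/(2πk) = 0.1295/(2π·0.193) = 0.1068 m·K/W
  R'_conv,out = 1/(2πr h) = 1/(2π·0.0247·12.3) = 0.5239 m·K/W
R_PTFE = ΣR − ΣR_known = 0.9073 − 0.6311 = 0.2762 m·K/W
ln(r₂/r₁)/(2πk) = 0.2762 ⇒ k = 0.4599/(2π·0.2762) = 0.265 W/m·K

k = 0.265 W/m·K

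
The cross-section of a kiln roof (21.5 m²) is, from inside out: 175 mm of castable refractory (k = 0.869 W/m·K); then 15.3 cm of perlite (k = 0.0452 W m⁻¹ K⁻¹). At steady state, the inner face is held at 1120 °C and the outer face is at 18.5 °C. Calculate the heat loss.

Series thermal resistances, inner to outer:
  R_castable refractory = L/(kA) = 0.175/(0.869·21.5) = 0.009367 K/W
  R_perlite = L/(kA) = 0.153/(0.0452·21.5) = 0.1574 K/W
ΣR = 0.009367 + 0.1574 = 0.1668 K/W
Q = ΔT/ΣR = (1120 °C − 18.5 °C)/0.1668 = 6600 W

Q = 6.60 kW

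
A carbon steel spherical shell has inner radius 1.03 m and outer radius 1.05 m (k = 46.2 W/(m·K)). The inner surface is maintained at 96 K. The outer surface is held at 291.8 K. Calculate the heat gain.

Q = 4πk·ΔT/(1/r₁ − 1/r₂) = 4π × 46.2 × 195.8 / (1/1.03 − 1/1.05) = 6.15×10^6 W

Q = 6.15×10^6 W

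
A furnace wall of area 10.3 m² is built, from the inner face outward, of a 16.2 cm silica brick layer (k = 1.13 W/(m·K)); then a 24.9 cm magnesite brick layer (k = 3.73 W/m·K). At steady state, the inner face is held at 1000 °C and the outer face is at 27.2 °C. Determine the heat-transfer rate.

Q = 47700 W

Treat each layer as a resistance in series:
  R_silica brick = L/(kA) = 0.162/(1.13·10.3) = 0.01392 K/W
  R_magnesite brick = L/(kA) = 0.249/(3.73·10.3) = 0.006481 K/W
ΣR = 0.01392 + 0.006481 = 0.02040 K/W
Q = ΔT/ΣR = (1000 °C − 27.2 °C)/0.02040 = 47700 W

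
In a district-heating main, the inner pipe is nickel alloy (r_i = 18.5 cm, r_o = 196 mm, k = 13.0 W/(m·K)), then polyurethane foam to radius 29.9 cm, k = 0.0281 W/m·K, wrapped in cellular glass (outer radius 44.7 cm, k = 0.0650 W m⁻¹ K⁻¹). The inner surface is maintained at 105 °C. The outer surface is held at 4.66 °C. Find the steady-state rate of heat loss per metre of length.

Resistance network (inner→outer):
  R'_nickel alloy = ln(0.196/0.185)/(2πk) = 0.05776/(2π·13.0) = 7.071×10^-4 m·K/W
  R'_polyurethane foam = ln(0.299/0.196)/(2πk) = 0.4223/(2π·0.0281) = 2.392 m·K/W
  R'_cellular glass = ln(0.447/0.299)/(2πk) = 0.4021/(2π·0.0650) = 0.9846 m·K/W
ΣR = 7.071×10^-4 + 2.392 + 0.9846 = 3.377 m·K/W
Q' = ΔT/ΣR = (105 °C − 4.66 °C)/3.377 = 29.7 W/m

Q' = 29.7 W/m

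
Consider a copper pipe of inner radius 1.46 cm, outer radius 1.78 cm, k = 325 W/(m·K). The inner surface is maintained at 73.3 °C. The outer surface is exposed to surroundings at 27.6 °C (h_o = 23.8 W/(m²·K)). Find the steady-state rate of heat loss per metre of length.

Resistance network (inner→outer):
  R'_copper = ln(0.0178/0.0146)/(2πk) = 0.1982/(2π·325) = 9.705×10^-5 m·K/W
  R'_conv,out = 1/(2πr h) = 1/(2π·0.0178·23.8) = 0.3757 m·K/W
ΣR = 9.705×10^-5 + 0.3757 = 0.3758 m·K/W
Q' = ΔT/ΣR = (73.3 °C − 27.6 °C)/0.3758 = 122 W/m

Q' = 122 W/m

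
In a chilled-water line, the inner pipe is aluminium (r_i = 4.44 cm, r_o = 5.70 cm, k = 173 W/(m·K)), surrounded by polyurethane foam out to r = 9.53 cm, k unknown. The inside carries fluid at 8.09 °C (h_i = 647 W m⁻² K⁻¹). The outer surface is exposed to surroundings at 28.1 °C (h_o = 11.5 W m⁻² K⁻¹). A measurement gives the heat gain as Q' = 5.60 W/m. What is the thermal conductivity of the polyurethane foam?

ΣR = ΔT/Q' = |8.09 − 28.1|/5.60 = 3.573 m·K/W
Known resistances:
  R'_conv,in = 1/(2πr h) = 1/(2π·0.0444·647) = 0.005540 m·K/W
  R'_aluminium = ln(0.0570/0.0444)/(2πk) = 0.2498/(2π·173) = 2.298×10^-4 m·K/W
  R'_conv,out = 1/(2πr h) = 1/(2π·0.0953·11.5) = 0.1452 m·K/W
R_polyurethane foam = ΣR − ΣR_known = 3.573 − 0.1510 = 3.422 m·K/W
ln(r₂/r₁)/(2πk) = 3.422 ⇒ k = 0.5140/(2π·3.422) = 0.0239 W/m·K

k = 0.0239 W/m·K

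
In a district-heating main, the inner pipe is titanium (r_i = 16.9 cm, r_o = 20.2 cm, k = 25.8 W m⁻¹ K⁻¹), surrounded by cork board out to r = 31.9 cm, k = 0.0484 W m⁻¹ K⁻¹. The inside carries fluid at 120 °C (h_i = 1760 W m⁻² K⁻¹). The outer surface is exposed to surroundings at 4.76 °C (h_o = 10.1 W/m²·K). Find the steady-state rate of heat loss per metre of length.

Resistance network (inner→outer):
  R'_conv,in = 1/(2πr h) = 1/(2π·0.169·1760) = 5.351×10^-4 m·K/W
  R'_titanium = ln(0.202/0.169)/(2πk) = 0.1784/(2π·25.8) = 0.001100 m·K/W
  R'_cork board = ln(0.319/0.202)/(2πk) = 0.4569/(2π·0.0484) = 1.503 m·K/W
  R'_conv,out = 1/(2πr h) = 1/(2π·0.319·10.1) = 0.04940 m·K/W
ΣR = 5.351×10^-4 + 0.001100 + 1.503 + 0.04940 = 1.554 m·K/W
Q' = ΔT/ΣR = (120 °C − 4.76 °C)/1.554 = 74.2 W/m

Q' = 74.2 W/m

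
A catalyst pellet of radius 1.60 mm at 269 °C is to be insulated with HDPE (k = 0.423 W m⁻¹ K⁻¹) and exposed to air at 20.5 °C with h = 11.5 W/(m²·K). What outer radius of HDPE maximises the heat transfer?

r_cr = 7.36 cm

For a sphere, r_cr = 2k_ins/h = 2·0.423/11.5 = 0.0736 m = 7.36 cm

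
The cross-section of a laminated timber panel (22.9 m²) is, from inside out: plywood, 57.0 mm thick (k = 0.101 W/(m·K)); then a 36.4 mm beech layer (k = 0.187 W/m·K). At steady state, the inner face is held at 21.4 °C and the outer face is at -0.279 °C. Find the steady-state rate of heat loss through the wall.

Series thermal resistances, inner to outer:
  R_plywood = L/(kA) = 0.0570/(0.101·22.9) = 0.02464 K/W
  R_beech = L/(kA) = 0.0364/(0.187·22.9) = 0.008500 K/W
ΣR = 0.02464 + 0.008500 = 0.03314 K/W
Q = ΔT/ΣR = (21.4 °C − -0.279 °C)/0.03314 = 654 W

Q = 654 W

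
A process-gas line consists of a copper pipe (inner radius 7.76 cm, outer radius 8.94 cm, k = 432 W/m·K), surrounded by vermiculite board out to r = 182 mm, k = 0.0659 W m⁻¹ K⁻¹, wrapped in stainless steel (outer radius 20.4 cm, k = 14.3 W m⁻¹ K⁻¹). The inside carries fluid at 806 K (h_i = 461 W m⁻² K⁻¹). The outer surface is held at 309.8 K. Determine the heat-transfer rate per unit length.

Q' = 288 W/m

Series thermal resistances, inner to outer:
  R'_conv,in = 1/(2πr h) = 1/(2π·0.0776·461) = 0.004449 m·K/W
  R'_copper = ln(0.0894/0.0776)/(2πk) = 0.1416/(2π·432) = 5.215×10^-5 m·K/W
  R'_vermiculite board = ln(0.182/0.0894)/(2πk) = 0.7109/(2π·0.0659) = 1.717 m·K/W
  R'_stainless steel = ln(0.204/0.182)/(2πk) = 0.1141/(2π·14.3) = 0.001270 m·K/W
ΣR = 0.004449 + 5.215×10^-5 + 1.717 + 0.001270 = 1.723 m·K/W
Q' = ΔT/ΣR = (806 K − 309.8 K)/1.723 = 288 W/m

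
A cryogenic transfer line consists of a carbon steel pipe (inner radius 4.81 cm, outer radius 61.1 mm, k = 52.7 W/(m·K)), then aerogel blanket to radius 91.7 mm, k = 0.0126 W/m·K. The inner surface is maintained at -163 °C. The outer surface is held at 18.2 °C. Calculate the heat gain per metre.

Treat each layer as a resistance in series:
  R'_carbon steel = ln(0.0611/0.0481)/(2πk) = 0.2392/(2π·52.7) = 7.225×10^-4 m·K/W
  R'_aerogel blanket = ln(0.0917/0.0611)/(2πk) = 0.4060/(2π·0.0126) = 5.128 m·K/W
ΣR = 7.225×10^-4 + 5.128 = 5.129 m·K/W
Q' = ΔT/ΣR = (-163 °C − 18.2 °C)/5.129 = -35.3 W/m
(Negative Q' ⇒ heat flows inward; heat gain = 35.3 W/m.)

Q' = 35.3 W/m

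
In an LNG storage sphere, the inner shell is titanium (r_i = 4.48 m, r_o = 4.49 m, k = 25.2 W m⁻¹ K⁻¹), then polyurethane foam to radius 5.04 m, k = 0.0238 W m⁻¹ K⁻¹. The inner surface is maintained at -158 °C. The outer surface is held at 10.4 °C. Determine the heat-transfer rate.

Q = 2.07 kW

Resistance network (inner→outer):
  R_titanium = (1/4.48 − 1/4.49)/(4πk) = 4.971×10^-4/(4π·25.2) = 1.570×10^-6 K/W
  R_polyurethane foam = (1/4.49 − 1/5.04)/(4πk) = 0.02430/(4π·0.0238) = 0.08126 K/W
ΣR = 1.570×10^-6 + 0.08126 = 0.08126 K/W
Q = ΔT/ΣR = (-158 °C − 10.4 °C)/0.08126 = -2070 W
(Negative Q ⇒ heat flows inward; heat gain = 2070 W.)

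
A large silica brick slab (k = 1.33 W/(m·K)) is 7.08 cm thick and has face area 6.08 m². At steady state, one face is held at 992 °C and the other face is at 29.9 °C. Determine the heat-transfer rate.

Q = 1.10×10^5 W

Q = kA·ΔT/L = 1.33 × 6.08 × |992 °C − 29.9 °C| / 0.0708 = 1.10×10^5 W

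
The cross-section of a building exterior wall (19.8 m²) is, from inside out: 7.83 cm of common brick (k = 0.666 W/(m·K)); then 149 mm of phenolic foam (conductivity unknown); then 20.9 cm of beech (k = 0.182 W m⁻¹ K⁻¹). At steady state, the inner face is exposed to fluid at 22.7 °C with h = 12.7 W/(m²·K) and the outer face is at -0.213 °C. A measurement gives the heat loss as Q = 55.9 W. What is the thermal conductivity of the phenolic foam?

ΣR = ΔT/Q = |22.7 − -0.213|/55.9 = 0.4099 K/W
Known resistances:
  R_conv,in = 1/(hA) = 1/(12.7·19.8) = 0.003977 K/W
  R_common brick = L/(kA) = 0.0783/(0.666·19.8) = 0.005938 K/W
  R_beech = L/(kA) = 0.209/(0.182·19.8) = 0.05800 K/W
R_phenolic foam = ΣR − ΣR_known = 0.4099 − 0.06792 = 0.3420 K/W
L/(kA) = 0.3420 ⇒ k = 0.149/(0.3420·19.8) = 0.0220 W/m·K

k = 0.0220 W/m·K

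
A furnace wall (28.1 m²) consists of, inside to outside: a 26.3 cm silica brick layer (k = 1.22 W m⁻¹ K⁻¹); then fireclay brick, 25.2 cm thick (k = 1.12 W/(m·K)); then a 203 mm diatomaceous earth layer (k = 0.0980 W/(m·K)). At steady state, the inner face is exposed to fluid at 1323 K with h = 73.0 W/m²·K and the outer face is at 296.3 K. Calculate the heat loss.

Q = 11400 W

Series thermal resistances, inner to outer:
  R_conv,in = 1/(hA) = 1/(73.0·28.1) = 4.875×10^-4 K/W
  R_silica brick = L/(kA) = 0.263/(1.22·28.1) = 0.007672 K/W
  R_fireclay brick = L/(kA) = 0.252/(1.12·28.1) = 0.008007 K/W
  R_diatomaceous earth = L/(kA) = 0.203/(0.0980·28.1) = 0.07372 K/W
ΣR = 4.875×10^-4 + 0.007672 + 0.008007 + 0.07372 = 0.08989 K/W
Q = ΔT/ΣR = (1323 K − 296.3 K)/0.08989 = 11400 W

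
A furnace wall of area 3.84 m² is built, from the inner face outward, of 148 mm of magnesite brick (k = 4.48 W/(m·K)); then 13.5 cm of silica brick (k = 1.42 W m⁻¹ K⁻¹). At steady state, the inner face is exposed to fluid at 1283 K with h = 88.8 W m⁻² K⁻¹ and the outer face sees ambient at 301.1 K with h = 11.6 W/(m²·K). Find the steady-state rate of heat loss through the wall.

Resistance network (inner→outer):
  R_conv,in = 1/(hA) = 1/(88.8·3.84) = 0.002933 K/W
  R_magnesite brick = L/(kA) = 0.148/(4.48·3.84) = 0.008603 K/W
  R_silica brick = L/(kA) = 0.135/(1.42·3.84) = 0.02476 K/W
  R_conv,out = 1/(hA) = 1/(11.6·3.84) = 0.02245 K/W
ΣR = 0.002933 + 0.008603 + 0.02476 + 0.02245 = 0.05875 K/W
Q = ΔT/ΣR = (1283 K − 301.1 K)/0.05875 = 16700 W

Q = 16.7 kW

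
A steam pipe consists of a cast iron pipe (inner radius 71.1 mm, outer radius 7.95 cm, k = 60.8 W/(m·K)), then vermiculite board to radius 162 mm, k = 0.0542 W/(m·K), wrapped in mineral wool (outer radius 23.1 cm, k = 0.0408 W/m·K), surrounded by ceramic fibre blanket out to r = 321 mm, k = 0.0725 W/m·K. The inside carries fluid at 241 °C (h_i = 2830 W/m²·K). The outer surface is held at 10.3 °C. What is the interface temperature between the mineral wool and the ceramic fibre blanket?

T = 50.0 °C

Treat each layer as a resistance in series:
  R'_conv,in = 1/(2πr h) = 1/(2π·0.0711·2830) = 7.910×10^-4 m·K/W
  R'_cast iron = ln(0.0795/0.0711)/(2πk) = 0.1117/(2π·60.8) = 2.923×10^-4 m·K/W
  R'_vermiculite board = ln(0.162/0.0795)/(2πk) = 0.7118/(2π·0.0542) = 2.090 m·K/W
  R'_mineral wool = ln(0.231/0.162)/(2πk) = 0.3548/(2π·0.0408) = 1.384 m·K/W
  R'_ceramic fibre blanket = ln(0.321/0.231)/(2πk) = 0.3290/(2π·0.0725) = 0.7223 m·K/W
ΣR = 7.910×10^-4 + 2.923×10^-4 + 2.090 + 1.384 + 0.7223 = 4.197 m·K/W
Q' = ΔT/ΣR = (241 °C − 10.3 °C)/4.197 = 54.97 W/m
From the inner boundary to the mineral wool/ceramic fibre blanket interface, ΣR_partial = 3.475 m·K/W.
T_interface = T_in − Q'·ΣR_partial = 241 °C − (54.97)(3.475) = 50.0 °C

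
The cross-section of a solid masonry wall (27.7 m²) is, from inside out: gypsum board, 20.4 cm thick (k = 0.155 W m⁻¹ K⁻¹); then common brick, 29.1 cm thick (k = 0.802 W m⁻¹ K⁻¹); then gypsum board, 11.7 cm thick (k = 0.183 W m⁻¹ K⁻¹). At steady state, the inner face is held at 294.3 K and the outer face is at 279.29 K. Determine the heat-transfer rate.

Treat each layer as a resistance in series:
  R_gypsum board = L/(kA) = 0.204/(0.155·27.7) = 0.04751 K/W
  R_common brick = L/(kA) = 0.291/(0.802·27.7) = 0.01310 K/W
  R_gypsum board = L/(kA) = 0.117/(0.183·27.7) = 0.02308 K/W
ΣR = 0.04751 + 0.01310 + 0.02308 = 0.08369 K/W
Q = ΔT/ΣR = (294.3 K − 279.29 K)/0.08369 = 179 W

Q = 179 W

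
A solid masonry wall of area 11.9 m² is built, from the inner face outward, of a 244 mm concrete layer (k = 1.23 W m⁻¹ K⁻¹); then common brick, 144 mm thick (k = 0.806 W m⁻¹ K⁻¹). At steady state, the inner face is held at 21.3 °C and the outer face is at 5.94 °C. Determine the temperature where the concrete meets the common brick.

Resistance network (inner→outer):
  R_concrete = L/(kA) = 0.244/(1.23·11.9) = 0.01667 K/W
  R_common brick = L/(kA) = 0.144/(0.806·11.9) = 0.01501 K/W
ΣR = 0.01667 + 0.01501 = 0.03168 K/W
Q = ΔT/ΣR = (21.3 °C − 5.94 °C)/0.03168 = 484.8 W
From the inner boundary to the concrete/common brick interface, ΣR_partial = 0.01667 K/W.
T_interface = T_in − Q·ΣR_partial = 21.3 °C − (484.8)(0.01667) = 13.2 °C

T = 13.2 °C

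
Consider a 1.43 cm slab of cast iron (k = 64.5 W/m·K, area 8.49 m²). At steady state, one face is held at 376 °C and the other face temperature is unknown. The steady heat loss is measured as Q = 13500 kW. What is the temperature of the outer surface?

T_out = 23.5 °C

Series resistances:
  R_cast iron = L/(kA) = 0.0143/(64.5·8.49) = 2.611×10^-5 K/W
ΣR = 2.611×10^-5 K/W
ΔT = Q·ΣR = 1.35×10^7 × 2.611×10^-5 = 352.5 K
Heat flows outward, so T_out = T_in − ΔT = 376 − 352.5 = 23.5 °C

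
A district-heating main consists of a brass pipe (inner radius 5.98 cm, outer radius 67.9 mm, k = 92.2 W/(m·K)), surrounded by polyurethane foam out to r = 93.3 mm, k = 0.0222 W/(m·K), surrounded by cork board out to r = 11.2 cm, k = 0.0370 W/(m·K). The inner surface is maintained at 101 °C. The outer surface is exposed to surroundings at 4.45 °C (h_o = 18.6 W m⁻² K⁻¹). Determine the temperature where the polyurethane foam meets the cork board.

Series thermal resistances, inner to outer:
  R'_brass = ln(0.0679/0.0598)/(2πk) = 0.1270/(2π·92.2) = 2.193×10^-4 m·K/W
  R'_polyurethane foam = ln(0.0933/0.0679)/(2πk) = 0.3178/(2π·0.0222) = 2.278 m·K/W
  R'_cork board = ln(0.112/0.0933)/(2πk) = 0.1827/(2π·0.0370) = 0.7858 m·K/W
  R'_conv,out = 1/(2πr h) = 1/(2π·0.112·18.6) = 0.07640 m·K/W
ΣR = 2.193×10^-4 + 2.278 + 0.7858 + 0.07640 = 3.140 m·K/W
Q' = ΔT/ΣR = (101 °C − 4.45 °C)/3.140 = 30.75 W/m
From the inner boundary to the polyurethane foam/cork board interface, ΣR_partial = 2.278 m·K/W.
T_interface = T_in − Q'·ΣR_partial = 101 °C − (30.75)(2.278) = 31.0 °C

T = 31.0 °C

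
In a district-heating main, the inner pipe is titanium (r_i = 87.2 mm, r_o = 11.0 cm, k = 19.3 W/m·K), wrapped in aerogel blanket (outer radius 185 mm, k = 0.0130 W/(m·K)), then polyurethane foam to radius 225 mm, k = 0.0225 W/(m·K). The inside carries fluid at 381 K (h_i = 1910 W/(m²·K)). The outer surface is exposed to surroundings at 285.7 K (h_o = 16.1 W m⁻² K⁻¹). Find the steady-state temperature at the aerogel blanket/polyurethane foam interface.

Treat each layer as a resistance in series:
  R'_conv,in = 1/(2πr h) = 1/(2π·0.0872·1910) = 9.556×10^-4 m·K/W
  R'_titanium = ln(0.110/0.0872)/(2πk) = 0.2323/(2π·19.3) = 0.001915 m·K/W
  R'_aerogel blanket = ln(0.185/0.110)/(2πk) = 0.5199/(2π·0.0130) = 6.365 m·K/W
  R'_polyurethane foam = ln(0.225/0.185)/(2πk) = 0.1957/(2π·0.0225) = 1.385 m·K/W
  R'_conv,out = 1/(2πr h) = 1/(2π·0.225·16.1) = 0.04394 m·K/W
ΣR = 9.556×10^-4 + 0.001915 + 6.365 + 1.385 + 0.04394 = 7.797 m·K/W
Q' = ΔT/ΣR = (381 K − 285.7 K)/7.797 = 12.22 W/m
From the inner boundary to the aerogel blanket/polyurethane foam interface, ΣR_partial = 6.368 m·K/W.
T_interface = T_in − Q'·ΣR_partial = 381 K − (12.22)(6.368) = 303.2 K

T = 303.2 K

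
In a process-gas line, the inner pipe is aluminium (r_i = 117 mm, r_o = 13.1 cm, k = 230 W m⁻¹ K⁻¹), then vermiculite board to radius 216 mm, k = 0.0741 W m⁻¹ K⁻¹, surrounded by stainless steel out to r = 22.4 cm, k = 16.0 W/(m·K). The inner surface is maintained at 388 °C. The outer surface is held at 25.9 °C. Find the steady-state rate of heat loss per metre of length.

Q' = 337 W/m

Series thermal resistances, inner to outer:
  R'_aluminium = ln(0.131/0.117)/(2πk) = 0.1130/(2π·230) = 7.821×10^-5 m·K/W
  R'_vermiculite board = ln(0.216/0.131)/(2πk) = 0.5001/(2π·0.0741) = 1.074 m·K/W
  R'_stainless steel = ln(0.224/0.216)/(2πk) = 0.03637/(2π·16.0) = 3.618×10^-4 m·K/W
ΣR = 7.821×10^-5 + 1.074 + 3.618×10^-4 = 1.074 m·K/W
Q' = ΔT/ΣR = (388 °C − 25.9 °C)/1.074 = 337 W/m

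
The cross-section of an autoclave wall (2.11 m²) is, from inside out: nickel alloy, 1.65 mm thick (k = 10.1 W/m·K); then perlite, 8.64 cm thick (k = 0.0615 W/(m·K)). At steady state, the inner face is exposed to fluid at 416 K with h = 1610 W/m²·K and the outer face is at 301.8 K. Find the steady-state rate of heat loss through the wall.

Resistance network (inner→outer):
  R_conv,in = 1/(hA) = 1/(1610·2.11) = 2.944×10^-4 K/W
  R_nickel alloy = L/(kA) = 0.00165/(10.1·2.11) = 7.742×10^-5 K/W
  R_perlite = L/(kA) = 0.0864/(0.0615·2.11) = 0.6658 K/W
ΣR = 2.944×10^-4 + 7.742×10^-5 + 0.6658 = 0.6662 K/W
Q = ΔT/ΣR = (416 K − 301.8 K)/0.6662 = 171 W

Q = 171 W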